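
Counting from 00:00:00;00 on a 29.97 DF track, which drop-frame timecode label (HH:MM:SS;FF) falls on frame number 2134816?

Each 10-minute DF block holds 10 × 60 × 30 − 9 × 2 = 17982 frames. 2134816 ÷ 17982 → 118 full blocks, remainder 12940.
Within the partial block the first minute is 1800 frames and each further minute 1798, so 7 further minute boundaries passed. Total skipped labels = 18 × 118 + 2 × 7 = 2138.
Non-drop label index = 2134816 + 2138 = 2136954; at 30 labels/s that is 19:47:11:24, i.e. DF 19:47:11;24.

19:47:11;24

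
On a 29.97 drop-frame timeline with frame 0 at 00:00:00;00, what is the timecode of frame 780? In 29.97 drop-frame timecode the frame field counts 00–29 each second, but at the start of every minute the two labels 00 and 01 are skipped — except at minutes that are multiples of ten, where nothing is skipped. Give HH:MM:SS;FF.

Each 10-minute DF block holds 10 × 60 × 30 − 9 × 2 = 17982 frames. 780 ÷ 17982 → 0 full blocks, remainder 780.
Within the partial block the first minute is 1800 frames and each further minute 1798, so 0 further minute boundaries passed. Total skipped labels = 18 × 0 + 2 × 0 = 0.
Non-drop label index = 780 + 0 = 780; at 30 labels/s that is 00:00:26:00, i.e. DF 00:00:26;00.

00:00:26;00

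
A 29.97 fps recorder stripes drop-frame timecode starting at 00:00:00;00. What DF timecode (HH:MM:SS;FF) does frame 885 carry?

00:00:29;15

Ten DF minutes hold 17982 frames, so frame 885 lies in block 0 (frames 0–17981) with 885 frames into that block.
The block's first minute is 1800 frames and the rest 1798 each; 885 frames reaches minute 0, so 0 × 18 + 0 × 2 = 0 labels have been skipped so far.
Adding those back, label number 885 + 0 = 885 at 30 labels/s is 29 s + 15 f = 0 h 0 min 29 s frame 15, i.e. 00:00:29;15.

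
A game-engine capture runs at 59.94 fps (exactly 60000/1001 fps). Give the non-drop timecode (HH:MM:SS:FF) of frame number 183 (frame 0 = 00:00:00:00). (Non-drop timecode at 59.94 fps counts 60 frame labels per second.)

00:00:03:03

183 ÷ 60 = 3 full seconds, remainder 3 frames.
3 s = 0 h 0 min 3 s.
Timecode: 00:00:03:03.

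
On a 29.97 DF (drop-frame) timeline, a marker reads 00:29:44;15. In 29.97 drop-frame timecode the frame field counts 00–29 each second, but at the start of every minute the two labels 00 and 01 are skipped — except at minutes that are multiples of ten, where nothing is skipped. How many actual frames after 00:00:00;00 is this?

Complete 10-minute blocks: 2, each 17982 frames → 35964.
Remaining 9 whole minutes in the current block: 1800 + 8 × 1798 = 16184 frames.
Within the current minute: 44 × 30 + 15 − 2 = 1333 (labels ;00/;01 skipped at this minute). Total = 35964 + 16184 + 1333 = 53481.

53481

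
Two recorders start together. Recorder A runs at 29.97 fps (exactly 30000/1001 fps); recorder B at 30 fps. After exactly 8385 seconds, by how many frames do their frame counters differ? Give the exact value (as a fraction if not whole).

A emits 30000/1001 × 8385 = 19350000/77 frames; B emits 30 × 8385 = 251550.
Difference = 19350/77 frames (≈ 251.2987); B is ahead of A.

19350/77 frames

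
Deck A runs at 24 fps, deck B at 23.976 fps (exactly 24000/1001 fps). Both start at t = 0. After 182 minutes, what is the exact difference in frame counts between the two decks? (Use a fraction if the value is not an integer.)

2880/11 frames

182 min = 10920 s.
A emits 24 × 10920 = 262080 frames; B emits 24000/1001 × 10920 = 2880000/11.
Difference = 2880/11 frames (≈ 261.8182); B is behind A.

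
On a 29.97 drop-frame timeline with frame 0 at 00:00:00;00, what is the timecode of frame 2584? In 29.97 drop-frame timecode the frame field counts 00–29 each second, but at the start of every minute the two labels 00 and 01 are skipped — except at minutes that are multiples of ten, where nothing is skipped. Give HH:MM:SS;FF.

00:01:26;06

Ten DF minutes hold 17982 frames, so frame 2584 lies in block 0 (frames 0–17981) with 2584 frames into that block.
The block's first minute is 1800 frames and the rest 1798 each; 2584 frames reaches minute 1, so 0 × 18 + 1 × 2 = 2 labels have been skipped so far.
Adding those back, label number 2584 + 2 = 2586 at 30 labels/s is 86 s + 6 f = 0 h 1 min 26 s frame 6, i.e. 00:01:26;06.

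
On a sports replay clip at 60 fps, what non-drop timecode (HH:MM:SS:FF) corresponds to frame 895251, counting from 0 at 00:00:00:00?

04:08:40:51

895251 ÷ 60 = 14920 full seconds, remainder 51 frames.
14920 s = 4 h 8 min 40 s.
Timecode: 04:08:40:51.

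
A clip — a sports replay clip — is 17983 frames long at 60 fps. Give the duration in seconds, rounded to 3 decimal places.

299.717 seconds

Running time = 17983 × 1/60 = 17983/60 s ≈ 299.717 s.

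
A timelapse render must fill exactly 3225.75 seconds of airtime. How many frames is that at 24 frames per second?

Frames = 3225.75 × 24 = 77418.

77418 frames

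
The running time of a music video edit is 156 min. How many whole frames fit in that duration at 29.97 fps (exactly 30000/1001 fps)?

280519 frames

156 min = 9360 s.
Frames = 9360 × 30000/1001 = 21600000/77 ≈ 280519.4805.
Complete frames: 280519.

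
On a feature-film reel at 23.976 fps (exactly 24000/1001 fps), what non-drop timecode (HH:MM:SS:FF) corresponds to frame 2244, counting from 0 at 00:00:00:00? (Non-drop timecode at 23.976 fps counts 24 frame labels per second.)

00:01:33:12

2244 ÷ 24 = 93 full seconds, remainder 12 frames.
93 s = 0 h 1 min 33 s.
Timecode: 00:01:33:12.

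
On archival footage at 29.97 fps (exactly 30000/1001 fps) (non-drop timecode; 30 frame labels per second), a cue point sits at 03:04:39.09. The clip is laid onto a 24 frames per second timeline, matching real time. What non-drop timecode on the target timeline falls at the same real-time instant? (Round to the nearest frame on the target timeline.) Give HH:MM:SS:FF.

03:04:50:09

Source frame index: (3×3600 + 4×60 + 39) × 30 + 9 = 332379.
Real time: 332379 / (30000/1001) = 110903793/10000 s.
Target frame: (110903793/10000) × (24) = 332711379/1250 ≈ 266169.103 → 266169.
At 24 labels/s: frame 266169 → 03:04:50:09.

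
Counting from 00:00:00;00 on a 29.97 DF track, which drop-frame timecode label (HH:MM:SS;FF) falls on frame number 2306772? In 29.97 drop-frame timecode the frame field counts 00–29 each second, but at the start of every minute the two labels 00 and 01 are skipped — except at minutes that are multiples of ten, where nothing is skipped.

21:22:49;10

Ten DF minutes hold 17982 frames, so frame 2306772 lies in block 128 (frames 2301696–2319677) with 5076 frames into that block.
The block's first minute is 1800 frames and the rest 1798 each; 5076 frames reaches minute 2, so 128 × 18 + 2 × 2 = 2308 labels have been skipped so far.
Adding those back, label number 2306772 + 2308 = 2309080 at 30 labels/s is 76969 s + 10 f = 21 h 22 min 49 s frame 10, i.e. 21:22:49;10.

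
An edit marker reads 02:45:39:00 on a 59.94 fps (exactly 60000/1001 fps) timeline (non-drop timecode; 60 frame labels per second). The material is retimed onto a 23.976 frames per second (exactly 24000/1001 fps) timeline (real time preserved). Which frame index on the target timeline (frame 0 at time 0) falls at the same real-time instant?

frame 238536

Source frame index: (2×3600 + 45×60 + 39) × 60 + 0 = 596340.
Real time: 596340 / (60000/1001) = 9948939/1000 s.
Target frame: (9948939/1000) × (24000/1001) = 238536.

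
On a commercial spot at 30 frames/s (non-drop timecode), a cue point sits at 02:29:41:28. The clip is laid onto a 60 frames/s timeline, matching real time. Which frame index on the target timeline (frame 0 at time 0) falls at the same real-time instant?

Source frame index: (2×3600 + 29×60 + 41) × 30 + 28 = 269458.
Real time: 269458 / (30) = 134729/15 s.
Target frame: (134729/15) × (60) = 538916.

frame 538916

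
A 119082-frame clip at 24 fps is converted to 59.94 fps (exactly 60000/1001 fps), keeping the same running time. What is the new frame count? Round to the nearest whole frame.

297408 frames

Frames at target rate = 119082 × (60000/1001) / (24) = 297705000/1001 ≈ 297407.592.
Nearest whole frame: 297408.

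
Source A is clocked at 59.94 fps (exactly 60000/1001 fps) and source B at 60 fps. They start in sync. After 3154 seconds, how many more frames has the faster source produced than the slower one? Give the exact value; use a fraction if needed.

A emits 60000/1001 × 3154 = 189240000/1001 frames; B emits 60 × 3154 = 189240.
Difference = 189240/1001 frames (≈ 189.0509); B is ahead of A.

189240/1001 frames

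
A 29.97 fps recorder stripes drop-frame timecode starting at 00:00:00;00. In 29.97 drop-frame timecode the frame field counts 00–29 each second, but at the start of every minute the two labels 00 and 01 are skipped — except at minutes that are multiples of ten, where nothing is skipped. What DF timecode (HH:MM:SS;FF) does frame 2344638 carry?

Each 10-minute DF block holds 10 × 60 × 30 − 9 × 2 = 17982 frames. 2344638 ÷ 17982 → 130 full blocks, remainder 6978.
Within the partial block the first minute is 1800 frames and each further minute 1798, so 3 further minute boundaries passed. Total skipped labels = 18 × 130 + 2 × 3 = 2346.
Non-drop label index = 2344638 + 2346 = 2346984; at 30 labels/s that is 21:43:52:24, i.e. DF 21:43:52;24.

21:43:52;24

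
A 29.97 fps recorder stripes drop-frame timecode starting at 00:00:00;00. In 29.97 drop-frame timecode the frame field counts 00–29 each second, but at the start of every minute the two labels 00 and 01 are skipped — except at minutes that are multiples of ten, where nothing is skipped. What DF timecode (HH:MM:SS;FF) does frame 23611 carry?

Ten DF minutes hold 17982 frames, so frame 23611 lies in block 1 (frames 17982–35963) with 5629 frames into that block.
The block's first minute is 1800 frames and the rest 1798 each; 5629 frames reaches minute 3, so 1 × 18 + 3 × 2 = 24 labels have been skipped so far.
Adding those back, label number 23611 + 24 = 23635 at 30 labels/s is 787 s + 25 f = 0 h 13 min 7 s frame 25, i.e. 00:13:07;25.

00:13:07;25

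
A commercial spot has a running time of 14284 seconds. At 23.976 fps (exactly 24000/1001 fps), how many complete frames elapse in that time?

342473 frames

Frames = 14284 × 24000/1001 = 342816000/1001 ≈ 342473.5265.
Complete frames: 342473.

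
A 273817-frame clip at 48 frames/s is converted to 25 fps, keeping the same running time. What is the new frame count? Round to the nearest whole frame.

142613 frames

Frames at target rate = 273817 × (25) / (48) = 6845425/48 ≈ 142613.021.
Nearest whole frame: 142613.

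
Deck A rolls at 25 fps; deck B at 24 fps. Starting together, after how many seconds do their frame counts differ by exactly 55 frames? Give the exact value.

55 seconds

The gap grows by |24 − 25| = 1 frame per second.
Time for a 55-frame gap: 55 ÷ (1) = 55 s.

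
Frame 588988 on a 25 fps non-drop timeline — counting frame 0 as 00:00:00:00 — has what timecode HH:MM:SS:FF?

06:32:39:13

588988 ÷ 25 = 23559 full seconds, remainder 13 frames.
23559 s = 6 h 32 min 39 s.
Timecode: 06:32:39:13.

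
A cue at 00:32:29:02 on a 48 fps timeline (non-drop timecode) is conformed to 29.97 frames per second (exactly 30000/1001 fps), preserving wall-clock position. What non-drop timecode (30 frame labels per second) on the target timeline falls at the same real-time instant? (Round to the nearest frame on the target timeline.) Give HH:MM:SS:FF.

Source frame index: (0×3600 + 32×60 + 29) × 48 + 2 = 93554.
Real time: 93554 / (48) = 46777/24 s.
Target frame: (46777/24) × (30000/1001) = 58471250/1001 ≈ 58412.837 → 58413.
At 30 labels/s: frame 58413 → 00:32:27:03.

00:32:27:03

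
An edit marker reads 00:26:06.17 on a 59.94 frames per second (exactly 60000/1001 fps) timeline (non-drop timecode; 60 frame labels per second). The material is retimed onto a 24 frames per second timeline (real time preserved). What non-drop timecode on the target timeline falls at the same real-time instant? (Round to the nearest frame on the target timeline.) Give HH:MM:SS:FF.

00:26:07:20

Source frame index: (0×3600 + 26×60 + 6) × 60 + 17 = 93977.
Real time: 93977 / (60000/1001) = 94070977/60000 s.
Target frame: (94070977/60000) × (24) = 94070977/2500 ≈ 37628.391 → 37628.
At 24 labels/s: frame 37628 → 00:26:07:20.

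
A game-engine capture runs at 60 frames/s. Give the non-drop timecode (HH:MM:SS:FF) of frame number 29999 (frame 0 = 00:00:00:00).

00:08:19:59

29999 ÷ 60 = 499 full seconds, remainder 59 frames.
499 s = 0 h 8 min 19 s.
Timecode: 00:08:19:59.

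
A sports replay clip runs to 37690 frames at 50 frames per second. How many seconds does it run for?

753.8 seconds

Running time = 37690 / (50) = 753.8 s.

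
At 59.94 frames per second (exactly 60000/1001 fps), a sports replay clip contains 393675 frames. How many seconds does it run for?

6567.81125 seconds

Running time = 393675 / (60000/1001) = 6567.81125 s.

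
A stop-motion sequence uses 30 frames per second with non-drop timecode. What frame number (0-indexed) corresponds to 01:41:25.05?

182555

Total seconds to the label: (1 × 3600 + 41 × 60 + 25) = 6085.
Frame index = 6085 × 30 + 5 = 182555.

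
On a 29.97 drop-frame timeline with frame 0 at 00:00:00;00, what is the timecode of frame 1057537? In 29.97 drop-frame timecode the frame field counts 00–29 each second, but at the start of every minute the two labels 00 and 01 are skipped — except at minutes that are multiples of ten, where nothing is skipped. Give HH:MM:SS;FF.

09:48:06;17

Each 10-minute DF block holds 10 × 60 × 30 − 9 × 2 = 17982 frames. 1057537 ÷ 17982 → 58 full blocks, remainder 14581.
Within the partial block the first minute is 1800 frames and each further minute 1798, so 8 further minute boundaries passed. Total skipped labels = 18 × 58 + 2 × 8 = 1060.
Non-drop label index = 1057537 + 1060 = 1058597; at 30 labels/s that is 09:48:06:17, i.e. DF 09:48:06;17.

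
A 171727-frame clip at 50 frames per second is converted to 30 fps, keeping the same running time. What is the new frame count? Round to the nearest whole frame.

Frames at target rate = 171727 × (30) / (50) = 515181/5 ≈ 103036.200.
Nearest whole frame: 103036.

103036 frames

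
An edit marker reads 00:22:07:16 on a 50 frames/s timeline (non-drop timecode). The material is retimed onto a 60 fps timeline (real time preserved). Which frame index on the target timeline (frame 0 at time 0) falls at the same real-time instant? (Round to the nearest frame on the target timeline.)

Source frame index: (0×3600 + 22×60 + 7) × 50 + 16 = 66366.
Real time: 66366 / (50) = 33183/25 s.
Target frame: (33183/25) × (60) = 398196/5 ≈ 79639.200 → 79639.

frame 79639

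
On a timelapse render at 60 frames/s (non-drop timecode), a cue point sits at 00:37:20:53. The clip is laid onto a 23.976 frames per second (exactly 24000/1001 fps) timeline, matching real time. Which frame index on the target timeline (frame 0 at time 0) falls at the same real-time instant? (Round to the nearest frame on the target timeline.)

Source frame index: (0×3600 + 37×60 + 20) × 60 + 53 = 134453.
Real time: 134453 / (60) = 134453/60 s.
Target frame: (134453/60) × (24000/1001) = 4889200/91 ≈ 53727.473 → 53727.

frame 53727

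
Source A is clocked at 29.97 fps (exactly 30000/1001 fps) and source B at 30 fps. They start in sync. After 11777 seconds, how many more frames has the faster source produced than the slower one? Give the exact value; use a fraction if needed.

A emits 30000/1001 × 11777 = 353310000/1001 frames; B emits 30 × 11777 = 353310.
Difference = 353310/1001 frames (≈ 352.9570); B is ahead of A.

353310/1001 frames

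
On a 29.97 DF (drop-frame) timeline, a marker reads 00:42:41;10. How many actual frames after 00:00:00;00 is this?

As if non-drop at 30 labels/s: (0 × 3600 + 42 × 60 + 41) × 30 + 10 = 76840.
Minute boundaries passed: 42; those not divisible by 10: 42 − 4 = 38; dropped labels = 2 × 38 = 76.
Actual frame index = 76840 − 76 = 76764.

76764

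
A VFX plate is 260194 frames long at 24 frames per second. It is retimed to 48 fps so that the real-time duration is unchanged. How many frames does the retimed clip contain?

Frames at target rate = 260194 × (48) / (24) = 520388.

520388 frames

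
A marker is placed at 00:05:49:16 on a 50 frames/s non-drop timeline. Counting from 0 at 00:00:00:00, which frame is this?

Total seconds to the label: (0 × 3600 + 5 × 60 + 49) = 349.
Frame index = 349 × 50 + 16 = 17466.

17466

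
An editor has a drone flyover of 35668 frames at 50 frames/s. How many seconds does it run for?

Running time = 35668 / (50) = 713.36 s.

713.36 seconds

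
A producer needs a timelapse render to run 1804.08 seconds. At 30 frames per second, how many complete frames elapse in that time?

Frames = 1804.08 × 30 = 270612/5 ≈ 54122.4000.
Complete frames: 54122.

54122 frames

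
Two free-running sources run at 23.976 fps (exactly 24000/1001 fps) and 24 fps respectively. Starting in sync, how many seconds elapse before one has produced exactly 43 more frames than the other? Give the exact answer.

The gap grows by |24 − 24000/1001| = 24/1001 frames per second.
Time for a 43-frame gap: 43 ÷ (24/1001) = 43043/24 s.

43043/24 seconds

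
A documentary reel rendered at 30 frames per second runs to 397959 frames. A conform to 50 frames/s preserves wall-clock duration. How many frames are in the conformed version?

Frames at target rate = 397959 × (50) / (30) = 663265.

663265 frames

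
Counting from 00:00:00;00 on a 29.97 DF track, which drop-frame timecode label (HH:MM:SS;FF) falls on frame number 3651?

Each 10-minute DF block holds 10 × 60 × 30 − 9 × 2 = 17982 frames. 3651 ÷ 17982 → 0 full blocks, remainder 3651.
Within the partial block the first minute is 1800 frames and each further minute 1798, so 2 further minute boundaries passed. Total skipped labels = 18 × 0 + 2 × 2 = 4.
Non-drop label index = 3651 + 4 = 3655; at 30 labels/s that is 00:02:01:25, i.e. DF 00:02:01;25.

00:02:01;25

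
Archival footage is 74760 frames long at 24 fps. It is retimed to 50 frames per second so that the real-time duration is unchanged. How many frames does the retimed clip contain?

Target frames = source frames × (target rate / source rate) = 74760 × (50)/(24) = 74760 × 25/12 = 155750.

155750 frames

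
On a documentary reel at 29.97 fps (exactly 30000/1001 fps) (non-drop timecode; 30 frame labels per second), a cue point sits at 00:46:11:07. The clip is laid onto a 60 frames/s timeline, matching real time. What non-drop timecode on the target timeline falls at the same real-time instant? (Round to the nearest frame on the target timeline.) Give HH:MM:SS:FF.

00:46:14:00

Source frame index: (0×3600 + 46×60 + 11) × 30 + 7 = 83137.
Real time: 83137 / (30000/1001) = 83220137/30000 s.
Target frame: (83220137/30000) × (60) = 83220137/500 ≈ 166440.274 → 166440.
At 60 labels/s: frame 166440 → 00:46:14:00.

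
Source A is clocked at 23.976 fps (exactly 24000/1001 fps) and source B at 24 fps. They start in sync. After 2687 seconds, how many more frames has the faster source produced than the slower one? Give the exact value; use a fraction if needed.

A emits 24000/1001 × 2687 = 64488000/1001 frames; B emits 24 × 2687 = 64488.
Difference = 64488/1001 frames (≈ 64.4236); B is ahead of A.

64488/1001 frames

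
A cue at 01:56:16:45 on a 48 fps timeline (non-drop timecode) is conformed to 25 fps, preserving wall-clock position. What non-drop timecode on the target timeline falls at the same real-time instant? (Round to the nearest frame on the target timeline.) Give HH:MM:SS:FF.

01:56:16:23

Source frame index: (1×3600 + 56×60 + 16) × 48 + 45 = 334893.
Real time: 334893 / (48) = 111631/16 s.
Target frame: (111631/16) × (25) = 2790775/16 ≈ 174423.438 → 174423.
At 25 labels/s: frame 174423 → 01:56:16:23.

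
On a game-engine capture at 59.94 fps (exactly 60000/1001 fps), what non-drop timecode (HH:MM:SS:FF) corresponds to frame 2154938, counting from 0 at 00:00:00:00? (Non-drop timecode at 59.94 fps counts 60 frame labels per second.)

09:58:35:38

2154938 ÷ 60 = 35915 full seconds, remainder 38 frames.
35915 s = 9 h 58 min 35 s.
Timecode: 09:58:35:38.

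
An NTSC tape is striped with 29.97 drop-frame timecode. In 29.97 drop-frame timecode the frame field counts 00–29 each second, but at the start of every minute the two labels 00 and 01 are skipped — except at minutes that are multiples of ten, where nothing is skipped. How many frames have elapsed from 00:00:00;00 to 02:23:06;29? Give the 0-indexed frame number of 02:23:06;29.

257351

Complete 10-minute blocks: 14, each 17982 frames → 251748.
Remaining 3 whole minutes in the current block: 1800 + 2 × 1798 = 5396 frames.
Within the current minute: 6 × 30 + 29 − 2 = 207 (labels ;00/;01 skipped at this minute). Total = 251748 + 5396 + 207 = 257351.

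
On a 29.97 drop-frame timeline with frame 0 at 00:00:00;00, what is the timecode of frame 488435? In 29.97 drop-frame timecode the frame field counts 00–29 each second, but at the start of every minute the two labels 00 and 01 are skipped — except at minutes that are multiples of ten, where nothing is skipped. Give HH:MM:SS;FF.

Each 10-minute DF block holds 10 × 60 × 30 − 9 × 2 = 17982 frames. 488435 ÷ 17982 → 27 full blocks, remainder 2921.
Within the partial block the first minute is 1800 frames and each further minute 1798, so 1 further minute boundary passed. Total skipped labels = 18 × 27 + 2 × 1 = 488.
Non-drop label index = 488435 + 488 = 488923; at 30 labels/s that is 04:31:37:13, i.e. DF 04:31:37;13.

04:31:37;13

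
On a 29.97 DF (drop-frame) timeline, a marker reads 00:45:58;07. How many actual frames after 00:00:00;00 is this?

82665

Complete 10-minute blocks: 4, each 17982 frames → 71928.
Remaining 5 whole minutes in the current block: 1800 + 4 × 1798 = 8992 frames.
Within the current minute: 58 × 30 + 7 − 2 = 1745 (labels ;00/;01 skipped at this minute). Total = 71928 + 8992 + 1745 = 82665.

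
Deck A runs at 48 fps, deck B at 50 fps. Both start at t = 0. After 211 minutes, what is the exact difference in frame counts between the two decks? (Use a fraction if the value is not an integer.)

25320 frames

211 min = 12660 s.
A emits 48 × 12660 = 607680 frames; B emits 50 × 12660 = 633000.
Difference = 25320 frames; B is ahead of A.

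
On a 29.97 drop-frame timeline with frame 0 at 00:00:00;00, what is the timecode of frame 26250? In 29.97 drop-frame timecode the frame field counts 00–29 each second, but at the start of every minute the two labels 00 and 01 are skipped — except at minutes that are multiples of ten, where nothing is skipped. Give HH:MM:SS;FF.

00:14:35;26

Ten DF minutes hold 17982 frames, so frame 26250 lies in block 1 (frames 17982–35963) with 8268 frames into that block.
The block's first minute is 1800 frames and the rest 1798 each; 8268 frames reaches minute 4, so 1 × 18 + 4 × 2 = 26 labels have been skipped so far.
Adding those back, label number 26250 + 26 = 26276 at 30 labels/s is 875 s + 26 f = 0 h 14 min 35 s frame 26, i.e. 00:14:35;26.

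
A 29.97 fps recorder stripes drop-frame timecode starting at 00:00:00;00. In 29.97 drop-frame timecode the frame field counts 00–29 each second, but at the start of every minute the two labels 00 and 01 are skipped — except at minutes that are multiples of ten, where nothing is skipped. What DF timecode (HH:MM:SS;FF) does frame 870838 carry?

08:04:17;00

Each 10-minute DF block holds 10 × 60 × 30 − 9 × 2 = 17982 frames. 870838 ÷ 17982 → 48 full blocks, remainder 7702.
Within the partial block the first minute is 1800 frames and each further minute 1798, so 4 further minute boundaries passed. Total skipped labels = 18 × 48 + 2 × 4 = 872.
Non-drop label index = 870838 + 872 = 871710; at 30 labels/s that is 08:04:17:00, i.e. DF 08:04:17;00.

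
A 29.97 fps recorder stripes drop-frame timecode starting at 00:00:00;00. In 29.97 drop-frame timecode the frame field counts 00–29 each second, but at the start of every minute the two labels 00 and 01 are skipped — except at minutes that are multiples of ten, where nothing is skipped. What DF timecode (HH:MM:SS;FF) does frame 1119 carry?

Each 10-minute DF block holds 10 × 60 × 30 − 9 × 2 = 17982 frames. 1119 ÷ 17982 → 0 full blocks, remainder 1119.
Within the partial block the first minute is 1800 frames and each further minute 1798, so 0 further minute boundaries passed. Total skipped labels = 18 × 0 + 2 × 0 = 0.
Non-drop label index = 1119 + 0 = 1119; at 30 labels/s that is 00:00:37:09, i.e. DF 00:00:37;09.

00:00:37;09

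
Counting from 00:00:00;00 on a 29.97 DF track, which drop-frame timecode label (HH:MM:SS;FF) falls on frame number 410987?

Ten DF minutes hold 17982 frames, so frame 410987 lies in block 22 (frames 395604–413585) with 15383 frames into that block.
The block's first minute is 1800 frames and the rest 1798 each; 15383 frames reaches minute 8, so 22 × 18 + 8 × 2 = 412 labels have been skipped so far.
Adding those back, label number 410987 + 412 = 411399 at 30 labels/s is 13713 s + 9 f = 3 h 48 min 33 s frame 9, i.e. 03:48:33;09.

03:48:33;09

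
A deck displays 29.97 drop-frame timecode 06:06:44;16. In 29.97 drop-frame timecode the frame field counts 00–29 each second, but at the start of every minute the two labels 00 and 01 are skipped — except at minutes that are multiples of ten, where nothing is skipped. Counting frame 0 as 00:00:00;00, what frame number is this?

As if non-drop at 30 labels/s: (6 × 3600 + 6 × 60 + 44) × 30 + 16 = 660136.
Minute boundaries passed: 366; those not divisible by 10: 366 − 36 = 330; dropped labels = 2 × 330 = 660.
Actual frame index = 660136 − 660 = 659476.

659476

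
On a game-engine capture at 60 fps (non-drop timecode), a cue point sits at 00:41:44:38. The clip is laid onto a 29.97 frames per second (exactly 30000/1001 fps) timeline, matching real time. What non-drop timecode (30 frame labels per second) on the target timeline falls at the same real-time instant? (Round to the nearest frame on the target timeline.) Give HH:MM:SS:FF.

Source frame index: (0×3600 + 41×60 + 44) × 60 + 38 = 150278.
Real time: 150278 / (60) = 75139/30 s.
Target frame: (75139/30) × (30000/1001) = 75139000/1001 ≈ 75063.936 → 75064.
At 30 labels/s: frame 75064 → 00:41:42:04.

00:41:42:04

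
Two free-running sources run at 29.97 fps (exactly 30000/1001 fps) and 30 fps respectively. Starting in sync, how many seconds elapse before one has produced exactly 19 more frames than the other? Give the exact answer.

19019/30 seconds

The gap grows by |30 − 30000/1001| = 30/1001 frames per second.
Time for a 19-frame gap: 19 ÷ (30/1001) = 19019/30 s.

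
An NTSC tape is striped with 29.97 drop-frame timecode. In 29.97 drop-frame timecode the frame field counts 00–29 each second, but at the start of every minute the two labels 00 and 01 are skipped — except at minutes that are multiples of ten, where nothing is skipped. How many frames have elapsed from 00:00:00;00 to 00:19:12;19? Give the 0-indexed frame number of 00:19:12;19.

34543

Complete 10-minute blocks: 1, each 17982 frames → 17982.
Remaining 9 whole minutes in the current block: 1800 + 8 × 1798 = 16184 frames.
Within the current minute: 12 × 30 + 19 − 2 = 377 (labels ;00/;01 skipped at this minute). Total = 17982 + 16184 + 377 = 34543.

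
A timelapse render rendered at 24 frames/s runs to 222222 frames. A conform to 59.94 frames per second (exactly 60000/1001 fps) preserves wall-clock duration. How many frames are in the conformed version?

Target frames = source frames × (target rate / source rate) = 222222 × (60000/1001)/(24) = 222222 × 2500/1001 = 555000.

555000 frames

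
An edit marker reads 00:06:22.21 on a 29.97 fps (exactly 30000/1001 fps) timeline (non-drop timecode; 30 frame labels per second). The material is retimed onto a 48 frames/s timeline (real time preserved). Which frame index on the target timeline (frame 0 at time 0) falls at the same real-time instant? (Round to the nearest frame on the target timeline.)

frame 18388

Source frame index: (0×3600 + 6×60 + 22) × 30 + 21 = 11481.
Real time: 11481 / (30000/1001) = 3830827/10000 s.
Target frame: (3830827/10000) × (48) = 11492481/625 ≈ 18387.970 → 18388.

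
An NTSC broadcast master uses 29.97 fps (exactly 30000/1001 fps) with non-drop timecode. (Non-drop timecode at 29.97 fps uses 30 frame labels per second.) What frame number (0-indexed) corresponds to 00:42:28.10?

frame 76450

Total seconds to the label: (0 × 3600 + 42 × 60 + 28) = 2548.
Frame index = 2548 × 30 + 10 = 76450.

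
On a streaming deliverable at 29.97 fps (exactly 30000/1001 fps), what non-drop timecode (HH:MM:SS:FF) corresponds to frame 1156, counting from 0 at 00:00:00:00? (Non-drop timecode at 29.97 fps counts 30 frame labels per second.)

1156 ÷ 30 = 38 full seconds, remainder 16 frames.
38 s = 0 h 0 min 38 s.
Timecode: 00:00:38:16.

00:00:38:16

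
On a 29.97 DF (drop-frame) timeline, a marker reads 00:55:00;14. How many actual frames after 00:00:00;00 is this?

As if non-drop at 30 labels/s: (0 × 3600 + 55 × 60 + 0) × 30 + 14 = 99014.
Minute boundaries passed: 55; those not divisible by 10: 55 − 5 = 50; dropped labels = 2 × 50 = 100.
Actual frame index = 99014 − 100 = 98914.

98914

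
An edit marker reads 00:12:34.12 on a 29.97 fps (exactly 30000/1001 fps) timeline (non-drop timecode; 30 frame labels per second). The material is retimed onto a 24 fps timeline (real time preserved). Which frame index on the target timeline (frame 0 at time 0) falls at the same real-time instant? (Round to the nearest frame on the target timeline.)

Source frame index: (0×3600 + 12×60 + 34) × 30 + 12 = 22632.
Real time: 22632 / (30000/1001) = 943943/1250 s.
Target frame: (943943/1250) × (24) = 11327316/625 ≈ 18123.706 → 18124.

frame 18124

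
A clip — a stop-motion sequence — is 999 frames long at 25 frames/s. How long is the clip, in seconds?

Running time = 999 / (25) = 39.96 s.

39.96 seconds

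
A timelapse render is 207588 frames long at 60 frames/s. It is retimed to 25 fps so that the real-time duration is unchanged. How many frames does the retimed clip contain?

86495 frames

Target frames = source frames × (target rate / source rate) = 207588 × (25)/(60) = 207588 × 5/12 = 86495.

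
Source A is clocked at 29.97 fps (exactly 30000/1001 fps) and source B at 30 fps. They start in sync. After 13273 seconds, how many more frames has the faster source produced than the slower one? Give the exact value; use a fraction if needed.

A emits 30000/1001 × 13273 = 30630000/77 frames; B emits 30 × 13273 = 398190.
Difference = 30630/77 frames (≈ 397.7922); B is ahead of A.

30630/77 frames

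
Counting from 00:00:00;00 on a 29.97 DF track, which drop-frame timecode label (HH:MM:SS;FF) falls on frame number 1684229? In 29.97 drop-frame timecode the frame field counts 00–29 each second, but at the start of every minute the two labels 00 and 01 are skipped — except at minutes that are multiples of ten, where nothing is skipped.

Each 10-minute DF block holds 10 × 60 × 30 − 9 × 2 = 17982 frames. 1684229 ÷ 17982 → 93 full blocks, remainder 11903.
Within the partial block the first minute is 1800 frames and each further minute 1798, so 6 further minute boundaries passed. Total skipped labels = 18 × 93 + 2 × 6 = 1686.
Non-drop label index = 1684229 + 1686 = 1685915; at 30 labels/s that is 15:36:37:05, i.e. DF 15:36:37;05.

15:36:37;05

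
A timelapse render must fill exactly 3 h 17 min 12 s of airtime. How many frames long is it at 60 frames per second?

3 h 17 min 12 s = 11832 s.
Frames = 11832 × 60 = 709920.

709920 frames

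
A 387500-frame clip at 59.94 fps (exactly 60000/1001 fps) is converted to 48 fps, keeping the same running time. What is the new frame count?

310310 frames

Target frames = source frames × (target rate / source rate) = 387500 × (48)/(60000/1001) = 387500 × 1001/1250 = 310310.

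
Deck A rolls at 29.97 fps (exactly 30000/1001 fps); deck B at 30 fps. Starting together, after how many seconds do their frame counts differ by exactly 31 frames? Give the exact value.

31031/30 seconds

The gap grows by |30 − 30000/1001| = 30/1001 frames per second.
Time for a 31-frame gap: 31 ÷ (30/1001) = 31031/30 s.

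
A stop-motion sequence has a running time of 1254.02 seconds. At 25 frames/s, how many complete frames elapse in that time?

Frames = 1254.02 × 25 = 62701/2 ≈ 31350.5000.
Complete frames: 31350.

31350 frames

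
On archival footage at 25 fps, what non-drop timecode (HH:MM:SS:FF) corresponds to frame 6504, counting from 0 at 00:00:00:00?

6504 ÷ 25 = 260 full seconds, remainder 4 frames.
260 s = 0 h 4 min 20 s.
Timecode: 00:04:20:04.

00:04:20:04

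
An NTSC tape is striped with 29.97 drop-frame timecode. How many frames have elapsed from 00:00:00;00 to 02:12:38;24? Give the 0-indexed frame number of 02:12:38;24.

As if non-drop at 30 labels/s: (2 × 3600 + 12 × 60 + 38) × 30 + 24 = 238764.
Minute boundaries passed: 132; those not divisible by 10: 132 − 13 = 119; dropped labels = 2 × 119 = 238.
Actual frame index = 238764 − 238 = 238526.

238526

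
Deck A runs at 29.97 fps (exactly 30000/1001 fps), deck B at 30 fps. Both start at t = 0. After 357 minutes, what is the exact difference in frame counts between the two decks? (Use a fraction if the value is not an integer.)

91800/143 frames

357 min = 21420 s.
A emits 30000/1001 × 21420 = 91800000/143 frames; B emits 30 × 21420 = 642600.
Difference = 91800/143 frames (≈ 641.9580); B is ahead of A.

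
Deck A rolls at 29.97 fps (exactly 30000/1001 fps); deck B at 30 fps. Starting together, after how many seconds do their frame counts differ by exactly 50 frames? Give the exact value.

5005/3 seconds

The gap grows by |30 − 30000/1001| = 30/1001 frames per second.
Time for a 50-frame gap: 50 ÷ (30/1001) = 5005/3 s.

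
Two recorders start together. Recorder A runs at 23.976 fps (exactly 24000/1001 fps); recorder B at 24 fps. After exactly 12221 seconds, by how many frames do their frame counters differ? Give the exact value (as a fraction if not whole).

26664/91 frames

A emits 24000/1001 × 12221 = 26664000/91 frames; B emits 24 × 12221 = 293304.
Difference = 26664/91 frames (≈ 293.0110); B is ahead of A.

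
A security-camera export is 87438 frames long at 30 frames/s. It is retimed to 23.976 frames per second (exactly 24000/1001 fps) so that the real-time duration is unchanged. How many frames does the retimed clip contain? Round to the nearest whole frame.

Frames at target rate = 87438 × (24000/1001) / (30) = 5380800/77 ≈ 69880.519.
Nearest whole frame: 69881.

69881 frames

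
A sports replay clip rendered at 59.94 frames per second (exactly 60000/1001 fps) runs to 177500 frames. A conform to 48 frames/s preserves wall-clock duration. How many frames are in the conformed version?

Target frames = source frames × (target rate / source rate) = 177500 × (48)/(60000/1001) = 177500 × 1001/1250 = 142142.

142142 frames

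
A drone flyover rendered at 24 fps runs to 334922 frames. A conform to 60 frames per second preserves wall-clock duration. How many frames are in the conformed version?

Target frames = source frames × (target rate / source rate) = 334922 × (60)/(24) = 334922 × 5/2 = 837305.

837305 frames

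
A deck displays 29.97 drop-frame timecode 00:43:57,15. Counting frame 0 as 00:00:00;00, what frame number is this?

79047

As if non-drop at 30 labels/s: (0 × 3600 + 43 × 60 + 57) × 30 + 15 = 79125.
Minute boundaries passed: 43; those not divisible by 10: 43 − 4 = 39; dropped labels = 2 × 39 = 78.
Actual frame index = 79125 − 78 = 79047.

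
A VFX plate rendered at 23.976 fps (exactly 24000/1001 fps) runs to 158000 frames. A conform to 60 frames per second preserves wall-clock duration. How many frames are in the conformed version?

395395 frames

Target frames = source frames × (target rate / source rate) = 158000 × (60)/(24000/1001) = 158000 × 1001/400 = 395395.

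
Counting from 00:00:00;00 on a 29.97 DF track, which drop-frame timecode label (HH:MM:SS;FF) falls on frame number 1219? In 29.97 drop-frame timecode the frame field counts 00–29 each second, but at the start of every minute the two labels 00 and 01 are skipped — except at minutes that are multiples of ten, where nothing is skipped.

00:00:40;19

Each 10-minute DF block holds 10 × 60 × 30 − 9 × 2 = 17982 frames. 1219 ÷ 17982 → 0 full blocks, remainder 1219.
Within the partial block the first minute is 1800 frames and each further minute 1798, so 0 further minute boundaries passed. Total skipped labels = 18 × 0 + 2 × 0 = 0.
Non-drop label index = 1219 + 0 = 1219; at 30 labels/s that is 00:00:40:19, i.e. DF 00:00:40;19.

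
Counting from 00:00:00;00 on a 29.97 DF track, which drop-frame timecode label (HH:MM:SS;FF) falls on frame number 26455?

Ten DF minutes hold 17982 frames, so frame 26455 lies in block 1 (frames 17982–35963) with 8473 frames into that block.
The block's first minute is 1800 frames and the rest 1798 each; 8473 frames reaches minute 4, so 1 × 18 + 4 × 2 = 26 labels have been skipped so far.
Adding those back, label number 26455 + 26 = 26481 at 30 labels/s is 882 s + 21 f = 0 h 14 min 42 s frame 21, i.e. 00:14:42;21.

00:14:42;21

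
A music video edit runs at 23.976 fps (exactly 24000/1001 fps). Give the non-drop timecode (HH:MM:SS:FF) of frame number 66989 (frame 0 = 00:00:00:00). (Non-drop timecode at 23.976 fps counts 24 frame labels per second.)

00:46:31:05

66989 ÷ 24 = 2791 full seconds, remainder 5 frames.
2791 s = 0 h 46 min 31 s.
Timecode: 00:46:31:05.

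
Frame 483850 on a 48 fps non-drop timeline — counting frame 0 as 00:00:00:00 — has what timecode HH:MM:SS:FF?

483850 ÷ 48 = 10080 full seconds, remainder 10 frames.
10080 s = 2 h 48 min 0 s.
Timecode: 02:48:00:10.

02:48:00:10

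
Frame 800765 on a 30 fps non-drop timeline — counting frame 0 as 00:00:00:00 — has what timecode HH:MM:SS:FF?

07:24:52:05

800765 ÷ 30 = 26692 full seconds, remainder 5 frames.
26692 s = 7 h 24 min 52 s.
Timecode: 07:24:52:05.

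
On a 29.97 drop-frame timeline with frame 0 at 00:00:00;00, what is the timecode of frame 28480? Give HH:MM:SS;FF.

Each 10-minute DF block holds 10 × 60 × 30 − 9 × 2 = 17982 frames. 28480 ÷ 17982 → 1 full block, remainder 10498.
Within the partial block the first minute is 1800 frames and each further minute 1798, so 5 further minute boundaries passed. Total skipped labels = 18 × 1 + 2 × 5 = 28.
Non-drop label index = 28480 + 28 = 28508; at 30 labels/s that is 00:15:50:08, i.e. DF 00:15:50;08.

00:15:50;08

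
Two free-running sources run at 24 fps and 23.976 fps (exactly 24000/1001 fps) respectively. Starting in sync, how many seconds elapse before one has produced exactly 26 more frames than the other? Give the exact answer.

The gap grows by |24000/1001 − 24| = 24/1001 frames per second.
Time for a 26-frame gap: 26 ÷ (24/1001) = 13013/12 s.

13013/12 seconds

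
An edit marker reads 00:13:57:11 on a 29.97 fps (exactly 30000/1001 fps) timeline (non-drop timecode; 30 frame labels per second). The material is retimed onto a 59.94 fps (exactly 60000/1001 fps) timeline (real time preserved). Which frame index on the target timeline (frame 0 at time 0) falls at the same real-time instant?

Source frame index: (0×3600 + 13×60 + 57) × 30 + 11 = 25121.
Real time: 25121 / (30000/1001) = 25146121/30000 s.
Target frame: (25146121/30000) × (60000/1001) = 50242.

frame 50242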